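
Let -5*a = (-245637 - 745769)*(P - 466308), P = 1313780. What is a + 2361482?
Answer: 840200633042/5 ≈ 1.6804e+11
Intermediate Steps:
a = 840188825632/5 (a = -(-245637 - 745769)*(1313780 - 466308)/5 = -(-991406)*847472/5 = -⅕*(-840188825632) = 840188825632/5 ≈ 1.6804e+11)
a + 2361482 = 840188825632/5 + 2361482 = 840200633042/5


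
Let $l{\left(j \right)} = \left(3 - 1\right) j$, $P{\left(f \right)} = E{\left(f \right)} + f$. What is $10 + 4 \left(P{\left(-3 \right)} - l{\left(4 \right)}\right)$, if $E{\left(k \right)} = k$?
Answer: $-46$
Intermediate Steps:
$P{\left(f \right)} = 2 f$ ($P{\left(f \right)} = f + f = 2 f$)
$l{\left(j \right)} = 2 j$
$10 + 4 \left(P{\left(-3 \right)} - l{\left(4 \right)}\right) = 10 + 4 \left(2 \left(-3\right) - 2 \cdot 4\right) = 10 + 4 \left(-6 - 8\right) = 10 + 4 \left(-14\right) = 10 - 56 = -46$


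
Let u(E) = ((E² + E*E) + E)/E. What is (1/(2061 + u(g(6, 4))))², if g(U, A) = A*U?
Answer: 1/4452100 ≈ 2.2461e-7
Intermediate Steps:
u(E) = (E + 2*E²)/E (u(E) = ((E² + E²) + E)/E = (2*E² + E)/E = (E + 2*E²)/E)
(1/(2061 + u(g(6, 4))))² = (1/(2061 + (1 + 2*(4*6))))² = (1/(2061 + (1 + 2*24)))² = (1/(2061 + (1 + 48)))² = (1/(2061 + 49))² = (1/2110)² = 1/4452100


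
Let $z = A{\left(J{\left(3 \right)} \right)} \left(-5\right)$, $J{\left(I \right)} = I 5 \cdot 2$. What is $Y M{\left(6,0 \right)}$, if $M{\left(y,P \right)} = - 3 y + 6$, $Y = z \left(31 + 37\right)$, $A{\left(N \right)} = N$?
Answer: $122400$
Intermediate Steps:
$J{\left(I \right)} = 10 I$ ($J{\left(I \right)} = 5 I 2 = 10 I$)
$z = -150$ ($z = 10 \cdot 3 \left(-5\right) = 30 \left(-5\right) = -150$)
$Y = -10200$ ($Y = - 150 \left(31 + 37\right) = \left(-150\right) 68 = -10200$)
$M{\left(y,P \right)} = 6 - 3 y$
$Y M{\left(6,0 \right)} = - 10200 \left(6 - 18\right) = \left(-10200\right) \left(-12\right) = 122400$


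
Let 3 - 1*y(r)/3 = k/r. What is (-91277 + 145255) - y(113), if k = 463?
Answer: 6099886/113 ≈ 53981.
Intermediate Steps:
y(r) = 9 - 1389/r
(-91277 + 145255) - y(113) = (-91277 + 145255) - (9 - 1389/113) = 53978 - (9 - 1389*1/113) = 53978 - (9 - 1389/113) = 53978 - 1*(-372/113) = 53978 + 372/113 = 6099886/113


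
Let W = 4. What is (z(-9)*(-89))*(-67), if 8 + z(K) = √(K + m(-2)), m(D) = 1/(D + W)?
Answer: -47704 + 5963*I*√34/2 ≈ -47704.0 + 17385.0*I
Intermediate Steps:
m(D) = 1/(4 + D) (m(D) = 1/(D + 4) = 1/(4 + D))
z(K) = -8 + √(½ + K) (z(K) = -8 + √(K + 1/(4 - 2)) = -8 + √(K + 1/2) = -8 + √(K + ½) = -8 + √(½ + K))
(z(-9)*(-89))*(-67) = ((-8 + √(2 + 4*(-9))/2)*(-89))*(-67) = ((-8 + √(2 - 36)/2)*(-89))*(-67) = ((-8 + √(-34)/2)*(-89))*(-67) = ((-8 + (I*√34)/2)*(-89))*(-67) = ((-8 + I*√34/2)*(-89))*(-67) = (712 - 89*I*√34/2)*(-67) = -47704 + 5963*I*√34/2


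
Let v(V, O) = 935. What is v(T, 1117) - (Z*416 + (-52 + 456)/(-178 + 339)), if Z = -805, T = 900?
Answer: 54065811/161 ≈ 3.3581e+5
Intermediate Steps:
v(T, 1117) - (Z*416 + (-52 + 456)/(-178 + 339)) = 935 - (-805*416 + (-52 + 456)/(-178 + 339)) = 935 - (-334880 + 404/161) = 935 - 1*(-53915276/161) = 935 + 53915276/161 = 54065811/161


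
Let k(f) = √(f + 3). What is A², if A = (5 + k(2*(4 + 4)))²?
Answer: (5 + √19)⁴ ≈ 7671.8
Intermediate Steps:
k(f) = √(3 + f)
A = (5 + √19)² (A = (5 + √(3 + 2*(4 + 4)))² = (5 + √(3 + 2*8))² = (5 + √(3 + 16))² = (5 + √19)² ≈ 87.589)
A² = ((5 + √19)²)² = (5 + √19)⁴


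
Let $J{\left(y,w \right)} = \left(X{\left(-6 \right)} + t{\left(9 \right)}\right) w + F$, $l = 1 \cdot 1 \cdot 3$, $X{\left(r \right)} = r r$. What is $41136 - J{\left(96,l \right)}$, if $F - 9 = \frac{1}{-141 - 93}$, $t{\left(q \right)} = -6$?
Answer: $\frac{9602659}{234} \approx 41037.0$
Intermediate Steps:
$X{\left(r \right)} = r^{2}$
$l = 3$ ($l = 1 \cdot 3 = 3$)
$F = \frac{2105}{234}$ ($F = 9 + \frac{1}{-141 - 93} = 9 + \frac{1}{-234} = 9 - \frac{1}{234} = \frac{2105}{234} \approx 8.9957$)
$J{\left(y,w \right)} = \frac{2105}{234} + 30 w$ ($J{\left(y,w \right)} = \left(\left(-6\right)^{2} - 6\right) w + \frac{2105}{234} = \left(36 - 6\right) w + \frac{2105}{234} = 30 w + \frac{2105}{234} = \frac{2105}{234} + 30 w$)
$41136 - J{\left(96,l \right)} = 41136 - \left(\frac{2105}{234} + 30 \cdot 3\right) = 41136 - \left(\frac{2105}{234} + 90\right) = 41136 - \frac{23165}{234} = \frac{9602659}{234}$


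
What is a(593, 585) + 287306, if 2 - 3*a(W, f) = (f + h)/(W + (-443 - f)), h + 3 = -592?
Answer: 74987038/261 ≈ 2.8731e+5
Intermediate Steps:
h = -595 (h = -3 - 592 = -595)
a(W, f) = 2/3 - (-595 + f)/(3*(-443 + W - f)) (a(W, f) = 2/3 - (f - 595)/(3*(W + (-443 - f))) = 2/3 - (-595 + f)/(3*(-443 + W - f)))
a(593, 585) + 287306 = (97 + 585 - 2/3*593)/(443 + 585 - 1*593) + 287306 = (97 + 585 - 1186/3)/(443 + 585 - 593) + 287306 = (860/3)/435 + 287306 = (1/435)*(860/3) + 287306 = 172/261 + 287306 = 74987038/261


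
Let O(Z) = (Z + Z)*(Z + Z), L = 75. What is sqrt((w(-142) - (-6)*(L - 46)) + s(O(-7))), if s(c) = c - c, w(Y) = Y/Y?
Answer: 5*sqrt(7) ≈ 13.229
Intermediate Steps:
w(Y) = 1
O(Z) = 4*Z**2 (O(Z) = (2*Z)*(2*Z) = 4*Z**2)
s(c) = 0
sqrt((w(-142) - (-6)*(L - 46)) + s(O(-7))) = sqrt((1 - (-6)*(75 - 46)) + 0) = sqrt((1 - (-6)*29) + 0) = sqrt((1 - 1*(-174)) + 0) = sqrt((1 + 174) + 0) = sqrt(175 + 0) = sqrt(175) = 5*sqrt(7)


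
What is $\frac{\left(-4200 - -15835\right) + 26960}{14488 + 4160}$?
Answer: $\frac{12865}{6216} \approx 2.0697$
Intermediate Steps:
$\frac{\left(-4200 - -15835\right) + 26960}{14488 + 4160} = \frac{\left(-4200 + 15835\right) + 26960}{18648} = \left(11635 + 26960\right) \frac{1}{18648} = 38595 \cdot \frac{1}{18648} = \frac{12865}{6216}$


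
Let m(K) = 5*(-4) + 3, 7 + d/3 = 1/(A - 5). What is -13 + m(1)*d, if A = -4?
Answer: 1049/3 ≈ 349.67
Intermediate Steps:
d = -64/3 (d = -21 + 3/(-4 - 5) = -21 + 3/(-9) = -21 + 3*(-⅑) = -21 - ⅓ = -64/3 ≈ -21.333)
m(K) = -17 (m(K) = -20 + 3 = -17)
-13 + m(1)*d = -13 - 17*(-64/3) = -13 + 1088/3 = 1049/3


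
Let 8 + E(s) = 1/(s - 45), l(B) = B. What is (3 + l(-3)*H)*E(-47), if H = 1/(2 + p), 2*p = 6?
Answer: -2211/115 ≈ -19.226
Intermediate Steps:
p = 3 (p = (½)*6 = 3)
E(s) = -8 + 1/(-45 + s) (E(s) = -8 + 1/(s - 45) = -8 + 1/(-45 + s))
H = ⅕ (H = 1/(2 + 3) = 1/5 = ⅕ ≈ 0.20000)
(3 + l(-3)*H)*E(-47) = (3 - 3*⅕)*((361 - 8*(-47))/(-45 - 47)) = (3 - ⅗)*((361 + 376)/(-92)) = 12*(-1/92*737)/5 = (12/5)*(-737/92) = -2211/115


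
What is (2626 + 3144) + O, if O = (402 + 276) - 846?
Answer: 5602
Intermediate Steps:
O = -168 (O = 678 - 846 = -168)
(2626 + 3144) + O = (2626 + 3144) - 168 = 5770 - 168 = 5602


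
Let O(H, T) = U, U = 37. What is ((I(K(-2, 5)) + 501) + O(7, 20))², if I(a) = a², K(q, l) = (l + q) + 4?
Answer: 344569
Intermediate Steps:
K(q, l) = 4 + l + q
O(H, T) = 37
((I(K(-2, 5)) + 501) + O(7, 20))² = (((4 + 5 - 2)² + 501) + 37)² = ((7² + 501) + 37)² = ((49 + 501) + 37)² = (550 + 37)² = 587² = 344569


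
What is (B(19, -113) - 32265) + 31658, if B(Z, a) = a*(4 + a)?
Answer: 11710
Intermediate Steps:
(B(19, -113) - 32265) + 31658 = (-113*(4 - 113) - 32265) + 31658 = (-113*(-109) - 32265) + 31658 = (12317 - 32265) + 31658 = -19948 + 31658 = 11710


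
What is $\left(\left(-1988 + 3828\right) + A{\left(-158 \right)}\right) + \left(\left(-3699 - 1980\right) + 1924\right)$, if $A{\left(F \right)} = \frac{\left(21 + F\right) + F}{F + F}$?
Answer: $- \frac{604845}{316} \approx -1914.1$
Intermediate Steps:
$A{\left(F \right)} = \frac{21 + 2 F}{2 F}$
$\left(\left(-1988 + 3828\right) + A{\left(-158 \right)}\right) + \left(\left(-3699 - 1980\right) + 1924\right) = \left(\left(-1988 + 3828\right) + \frac{\frac{21}{2} - 158}{-158}\right) + \left(\left(-3699 - 1980\right) + 1924\right) = \left(1840 - - \frac{295}{316}\right) + \left(-5679 + 1924\right) = \left(1840 + \frac{295}{316}\right) - 3755 = \frac{581735}{316} - 3755 = - \frac{604845}{316}$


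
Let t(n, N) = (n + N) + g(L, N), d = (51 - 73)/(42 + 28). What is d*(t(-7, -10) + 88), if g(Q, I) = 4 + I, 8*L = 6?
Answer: -143/7 ≈ -20.429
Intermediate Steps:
L = ¾ (L = (⅛)*6 = ¾ ≈ 0.75000)
d = -11/35 (d = -22/70 = -22*1/70 = -11/35 ≈ -0.31429)
t(n, N) = 4 + n + 2*N (t(n, N) = (n + N) + (4 + N) = (N + n) + (4 + N) = 4 + n + 2*N)
d*(t(-7, -10) + 88) = -11*((4 - 7 + 2*(-10)) + 88)/35 = -11*((4 - 7 - 20) + 88)/35 = -11*(-23 + 88)/35 = -11/35*65 = -143/7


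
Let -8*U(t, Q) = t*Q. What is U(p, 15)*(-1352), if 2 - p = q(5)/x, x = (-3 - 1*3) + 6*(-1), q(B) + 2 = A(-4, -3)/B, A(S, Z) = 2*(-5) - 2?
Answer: 8281/2 ≈ 4140.5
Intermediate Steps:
A(S, Z) = -12 (A(S, Z) = -10 - 2 = -12)
q(B) = -2 - 12/B
x = -12 (x = (-3 - 3) - 6 = -6 - 6 = -12)
p = 49/30 (p = 2 - (-2 - 12/5)/(-12) = 2 - (-2 - 12*⅕)*(-1)/12 = 2 - (-2 - 12/5)*(-1)/12 = 2 - (-22)*(-1)/(5*12) = 2 - 1*11/30 = 2 - 11/30 = 49/30 ≈ 1.6333)
U(t, Q) = -Q*t/8 (U(t, Q) = -t*Q/8 = -Q*t/8)
U(p, 15)*(-1352) = -⅛*15*49/30*(-1352) = -49/16*(-1352) = 8281/2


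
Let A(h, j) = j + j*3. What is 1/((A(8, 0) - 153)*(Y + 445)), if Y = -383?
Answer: -1/9486 ≈ -0.00010542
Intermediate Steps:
A(h, j) = 4*j (A(h, j) = j + 3*j = 4*j)
1/((A(8, 0) - 153)*(Y + 445)) = 1/((4*0 - 153)*(-383 + 445)) = 1/((0 - 153)*62) = 1/(-153*62) = 1/(-9486) = -1/9486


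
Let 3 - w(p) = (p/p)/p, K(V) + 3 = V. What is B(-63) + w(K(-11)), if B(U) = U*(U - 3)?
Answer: 58255/14 ≈ 4161.1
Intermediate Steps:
K(V) = -3 + V
w(p) = 3 - 1/p (w(p) = 3 - p/p/p = 3 - 1/p)
B(U) = U*(-3 + U)
B(-63) + w(K(-11)) = -63*(-3 - 63) + (3 - 1/(-3 - 11)) = -63*(-66) + (3 - 1/(-14)) = 4158 + (3 - 1*(-1/14)) = 4158 + (3 + 1/14) = 4158 + 43/14 = 58255/14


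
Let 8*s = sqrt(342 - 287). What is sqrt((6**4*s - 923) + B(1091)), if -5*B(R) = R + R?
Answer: sqrt(-33985 + 4050*sqrt(55))/5 ≈ 12.569*I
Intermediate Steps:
B(R) = -2*R/5 (B(R) = -(R + R)/5 = -2*R/5)
s = sqrt(55)/8 (s = sqrt(342 - 287)/8 = sqrt(55)/8 ≈ 0.92702)
sqrt((6**4*s - 923) + B(1091)) = sqrt((6**4*(sqrt(55)/8) - 923) - 2/5*1091) = sqrt((1296*(sqrt(55)/8) - 923) - 2182/5) = sqrt((162*sqrt(55) - 923) - 2182/5) = sqrt((-923 + 162*sqrt(55)) - 2182/5) = sqrt(-6797/5 + 162*sqrt(55))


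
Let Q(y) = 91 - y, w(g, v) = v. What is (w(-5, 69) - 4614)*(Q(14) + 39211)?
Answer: -178563960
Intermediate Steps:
(w(-5, 69) - 4614)*(Q(14) + 39211) = (69 - 4614)*((91 - 1*14) + 39211) = -4545*((91 - 14) + 39211) = -4545*(77 + 39211) = -4545*39288 = -178563960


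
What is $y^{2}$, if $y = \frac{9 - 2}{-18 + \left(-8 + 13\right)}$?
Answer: $\frac{49}{169} \approx 0.28994$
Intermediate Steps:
$y = - \frac{7}{13}$ ($y = \frac{7}{-18 + 5} = \frac{7}{-13} = 7 \left(- \frac{1}{13}\right) = - \frac{7}{13} \approx -0.53846$)
$y^{2} = \left(- \frac{7}{13}\right)^{2} = \frac{49}{169}$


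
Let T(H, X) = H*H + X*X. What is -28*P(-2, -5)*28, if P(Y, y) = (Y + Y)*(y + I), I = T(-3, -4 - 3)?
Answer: 166208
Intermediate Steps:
T(H, X) = H² + X²
I = 58 (I = (-3)² + (-4 - 3)² = 9 + (-7)² = 9 + 49 = 58)
P(Y, y) = 2*Y*(58 + y) (P(Y, y) = (Y + Y)*(y + 58) = (2*Y)*(58 + y) = 2*Y*(58 + y))
-28*P(-2, -5)*28 = -56*(-2)*(58 - 5)*28 = -56*(-2)*53*28 = -28*(-212)*28 = 5936*28 = 166208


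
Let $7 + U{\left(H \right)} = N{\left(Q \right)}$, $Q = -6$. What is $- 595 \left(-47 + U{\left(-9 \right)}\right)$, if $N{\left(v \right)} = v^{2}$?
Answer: $10710$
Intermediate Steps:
$U{\left(H \right)} = 29$ ($U{\left(H \right)} = -7 + \left(-6\right)^{2} = -7 + 36 = 29$)
$- 595 \left(-47 + U{\left(-9 \right)}\right) = - 595 \left(-47 + 29\right) = \left(-595\right) \left(-18\right) = 10710$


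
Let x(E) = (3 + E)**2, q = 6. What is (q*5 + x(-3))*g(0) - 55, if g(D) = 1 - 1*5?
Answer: -175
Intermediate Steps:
g(D) = -4 (g(D) = 1 - 5 = -4)
(q*5 + x(-3))*g(0) - 55 = (6*5 + (3 - 3)**2)*(-4) - 55 = (30 + 0**2)*(-4) - 55 = (30 + 0)*(-4) - 55 = 30*(-4) - 55 = -120 - 55 = -175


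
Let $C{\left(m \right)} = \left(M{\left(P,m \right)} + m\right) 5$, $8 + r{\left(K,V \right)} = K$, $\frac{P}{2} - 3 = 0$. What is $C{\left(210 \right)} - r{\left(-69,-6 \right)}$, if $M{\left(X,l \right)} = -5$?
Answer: $1102$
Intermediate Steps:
$P = 6$ ($P = 6 + 2 \cdot 0 = 6 + 0 = 6$)
$r{\left(K,V \right)} = -8 + K$
$C{\left(m \right)} = -25 + 5 m$ ($C{\left(m \right)} = \left(-5 + m\right) 5 = -25 + 5 m$)
$C{\left(210 \right)} - r{\left(-69,-6 \right)} = \left(-25 + 5 \cdot 210\right) - \left(-8 - 69\right) = \left(-25 + 1050\right) - -77 = 1025 + 77 = 1102$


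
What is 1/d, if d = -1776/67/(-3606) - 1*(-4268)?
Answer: 40267/171859852 ≈ 0.00023430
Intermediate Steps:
d = 171859852/40267 (d = -1776*1/67*(-1/3606) + 4268 = -1776/67*(-1/3606) + 4268 = 296/40267 + 4268 = 171859852/40267 ≈ 4268.0)
1/d = 1/(171859852/40267) = 40267/171859852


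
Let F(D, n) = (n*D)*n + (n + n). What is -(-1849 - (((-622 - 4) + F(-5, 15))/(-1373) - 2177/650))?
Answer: 1648269679/892450 ≈ 1846.9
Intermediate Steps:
F(D, n) = 2*n + D*n² (F(D, n) = (D*n)*n + 2*n = D*n² + 2*n = 2*n + D*n²)
-(-1849 - (((-622 - 4) + F(-5, 15))/(-1373) - 2177/650)) = -(-1849 - (((-622 - 4) + 15*(2 - 5*15))/(-1373) - 2177/650)) = -(-1849 - ((-626 + 15*(2 - 75))*(-1/1373) - 2177*1/650)) = -(-1849 - ((-626 + 15*(-73))*(-1/1373) - 2177/650)) = -(-1849 - ((-626 - 1095)*(-1/1373) - 2177/650)) = -(-1849 - (-1721*(-1/1373) - 2177/650)) = -(-1849 - (1721/1373 - 2177/650)) = -(-1849 - 1*(-1870371/892450)) = -(-1849 + 1870371/892450) = -1*(-1648269679/892450) = 1648269679/892450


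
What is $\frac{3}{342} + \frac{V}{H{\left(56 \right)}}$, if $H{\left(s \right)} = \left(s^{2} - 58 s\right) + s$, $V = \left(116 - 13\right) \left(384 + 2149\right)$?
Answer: $- \frac{14871215}{3192} \approx -4658.9$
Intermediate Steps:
$V = 260899$ ($V = 103 \cdot 2533 = 260899$)
$H{\left(s \right)} = s^{2} - 57 s$
$\frac{3}{342} + \frac{V}{H{\left(56 \right)}} = \frac{3}{342} + \frac{260899}{56 \left(-57 + 56\right)} = 3 \cdot \frac{1}{342} + \frac{260899}{56 \left(-1\right)} = \frac{1}{114} + \frac{260899}{-56} = \frac{1}{114} + 260899 \left(- \frac{1}{56}\right) = \frac{1}{114} - \frac{260899}{56} = - \frac{14871215}{3192}$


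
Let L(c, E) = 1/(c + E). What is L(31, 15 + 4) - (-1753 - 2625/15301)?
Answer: 1341279201/765050 ≈ 1753.2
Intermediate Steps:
L(c, E) = 1/(E + c)
L(31, 15 + 4) - (-1753 - 2625/15301) = 1/((15 + 4) + 31) - (-1753 - 2625/15301) = 1/(19 + 31) - (-1753 - 2625*1/15301) = 1/50 - (-1753 - 2625/15301) = 1/50 - 1*(-26825278/15301) = 1/50 + 26825278/15301 = 1341279201/765050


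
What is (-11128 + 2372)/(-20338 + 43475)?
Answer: -8756/23137 ≈ -0.37844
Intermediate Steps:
(-11128 + 2372)/(-20338 + 43475) = -8756/23137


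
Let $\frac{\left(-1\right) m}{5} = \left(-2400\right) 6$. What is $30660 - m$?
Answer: $-41340$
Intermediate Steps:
$m = 72000$ ($m = - 5 \left(\left(-2400\right) 6\right) = \left(-5\right) \left(-14400\right) = 72000$)
$30660 - m = 30660 - 72000 = -41340$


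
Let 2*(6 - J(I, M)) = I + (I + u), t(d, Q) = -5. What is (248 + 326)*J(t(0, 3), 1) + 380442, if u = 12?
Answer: 383312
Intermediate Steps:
J(I, M) = -I (J(I, M) = 6 - (I + (I + 12))/2 = 6 - (I + (12 + I))/2 = 6 - (12 + 2*I)/2 = 6 + (-6 - I) = -I)
(248 + 326)*J(t(0, 3), 1) + 380442 = (248 + 326)*(-1*(-5)) + 380442 = 574*5 + 380442 = 2870 + 380442 = 383312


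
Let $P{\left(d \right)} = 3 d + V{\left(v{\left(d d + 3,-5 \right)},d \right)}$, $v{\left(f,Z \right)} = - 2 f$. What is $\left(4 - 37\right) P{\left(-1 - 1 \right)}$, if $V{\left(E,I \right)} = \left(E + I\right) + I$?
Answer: $792$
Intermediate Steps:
$V{\left(E,I \right)} = E + 2 I$
$P{\left(d \right)} = -6 - 2 d^{2} + 5 d$ ($P{\left(d \right)} = 3 d + \left(- 2 \left(d d + 3\right) + 2 d\right) = 3 d + \left(- 2 \left(d^{2} + 3\right) + 2 d\right) = 3 d + \left(- 2 \left(3 + d^{2}\right) + 2 d\right) = 3 d - \left(6 - 2 d + 2 d^{2}\right) = -6 - 2 d^{2} + 5 d$)
$\left(4 - 37\right) P{\left(-1 - 1 \right)} = \left(4 - 37\right) \left(-6 - 2 \left(-1 - 1\right)^{2} + 5 \left(-1 - 1\right)\right) = - 33 \left(-6 - 2 \left(-1 - 1\right)^{2} + 5 \left(-1 - 1\right)\right) = - 33 \left(-6 - 2 \left(-2\right)^{2} + 5 \left(-2\right)\right) = - 33 \left(-6 - 8 - 10\right) = \left(-33\right) \left(-24\right) = 792$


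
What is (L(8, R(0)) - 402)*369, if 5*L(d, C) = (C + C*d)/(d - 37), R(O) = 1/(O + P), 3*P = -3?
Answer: -21505689/145 ≈ -1.4832e+5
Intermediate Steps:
P = -1 (P = (⅓)*(-3) = -1)
R(O) = 1/(-1 + O) (R(O) = 1/(O - 1) = 1/(-1 + O))
L(d, C) = (C + C*d)/(5*(-37 + d)) (L(d, C) = ((C + C*d)/(d - 37))/5 = ((C + C*d)/(-37 + d))/5 = (C + C*d)/(5*(-37 + d)))
(L(8, R(0)) - 402)*369 = ((1 + 8)/(5*(-1 + 0)*(-37 + 8)) - 402)*369 = ((⅕)*9/(-1*(-29)) - 402)*369 = ((⅕)*(-1)*(-1/29)*9 - 402)*369 = (9/145 - 402)*369 = -58281/145*369 = -21505689/145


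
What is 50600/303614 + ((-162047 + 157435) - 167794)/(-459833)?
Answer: 37806212542/69805868231 ≈ 0.54159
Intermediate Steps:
50600/303614 + ((-162047 + 157435) - 167794)/(-459833) = 50600*(1/303614) + (-4612 - 167794)*(-1/459833) = 25300/151807 - 172406*(-1/459833) = 25300/151807 + 172406/459833 = 37806212542/69805868231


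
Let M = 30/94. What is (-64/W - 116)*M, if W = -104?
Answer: -22500/611 ≈ -36.825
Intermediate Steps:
M = 15/47 (M = 30*(1/94) = 15/47 ≈ 0.31915)
(-64/W - 116)*M = (-64/(-104) - 116)*(15/47) = (-64*(-1/104) - 116)*(15/47) = (8/13 - 116)*(15/47) = -1500/13*15/47 = -22500/611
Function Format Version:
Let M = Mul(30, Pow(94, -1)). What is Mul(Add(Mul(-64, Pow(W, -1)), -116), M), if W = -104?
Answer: Rational(-22500, 611) ≈ -36.825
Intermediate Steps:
M = Rational(15, 47) (M = Mul(30, Rational(1, 94)) = Rational(15, 47) ≈ 0.31915)
Mul(Add(Mul(-64, Pow(W, -1)), -116), M) = Mul(Add(Mul(-64, Pow(-104, -1)), -116), Rational(15, 47)) = Mul(Add(Mul(-64, Rational(-1, 104)), -116), Rational(15, 47)) = Mul(Add(Rational(8, 13), -116), Rational(15, 47)) = Mul(Rational(-1500, 13), Rational(15, 47)) = Rational(-22500, 611)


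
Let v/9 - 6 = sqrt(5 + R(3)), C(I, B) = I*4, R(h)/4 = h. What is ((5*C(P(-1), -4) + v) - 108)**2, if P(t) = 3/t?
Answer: 14373 - 2052*sqrt(17) ≈ 5912.4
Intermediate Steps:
R(h) = 4*h
C(I, B) = 4*I
v = 54 + 9*sqrt(17) (v = 54 + 9*sqrt(5 + 4*3) = 54 + 9*sqrt(5 + 12) = 54 + 9*sqrt(17) ≈ 91.108)
((5*C(P(-1), -4) + v) - 108)**2 = ((5*(4*(3/(-1))) + (54 + 9*sqrt(17))) - 108)**2 = ((5*(4*(3*(-1))) + (54 + 9*sqrt(17))) - 108)**2 = ((5*(4*(-3)) + (54 + 9*sqrt(17))) - 108)**2 = ((5*(-12) + (54 + 9*sqrt(17))) - 108)**2 = ((-60 + (54 + 9*sqrt(17))) - 108)**2 = ((-6 + 9*sqrt(17)) - 108)**2 = (-114 + 9*sqrt(17))**2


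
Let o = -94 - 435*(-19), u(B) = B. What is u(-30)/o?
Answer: -30/8171 ≈ -0.0036715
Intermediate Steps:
o = 8171 (o = -94 - 87*(-95) = -94 + 8265 = 8171)
u(-30)/o = -30/8171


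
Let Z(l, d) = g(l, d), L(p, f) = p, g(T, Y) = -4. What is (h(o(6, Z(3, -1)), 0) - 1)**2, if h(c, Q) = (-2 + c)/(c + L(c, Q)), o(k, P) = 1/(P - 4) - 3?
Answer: 81/2500 ≈ 0.032400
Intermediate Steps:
Z(l, d) = -4
o(k, P) = -3 + 1/(-4 + P) (o(k, P) = 1/(-4 + P) - 3 = -3 + 1/(-4 + P))
h(c, Q) = (-2 + c)/(2*c) (h(c, Q) = (-2 + c)/(c + c) = (-2 + c)/((2*c)) = (-2 + c)*(1/(2*c)) = (-2 + c)/(2*c))
(h(o(6, Z(3, -1)), 0) - 1)**2 = ((-2 + (13 - 3*(-4))/(-4 - 4))/(2*(((13 - 3*(-4))/(-4 - 4)))) - 1)**2 = ((-2 + (13 + 12)/(-8))/(2*(((13 + 12)/(-8)))) - 1)**2 = ((-2 - 1/8*25)/(2*((-1/8*25))) - 1)**2 = ((-2 - 25/8)/(2*(-25/8)) - 1)**2 = ((1/2)*(-8/25)*(-41/8) - 1)**2 = (41/50 - 1)**2 = (-9/50)**2 = 81/2500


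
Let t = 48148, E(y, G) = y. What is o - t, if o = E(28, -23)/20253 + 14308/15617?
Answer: -2175499101964/45184443 ≈ -48147.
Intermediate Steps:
o = 41459600/45184443 (o = 28/20253 + 14308/15617 = 28*(1/20253) + 14308*(1/15617) = 28/20253 + 2044/2231 = 41459600/45184443 ≈ 0.91756)
o - t = 41459600/45184443 - 1*48148 = 41459600/45184443 - 48148 = -2175499101964/45184443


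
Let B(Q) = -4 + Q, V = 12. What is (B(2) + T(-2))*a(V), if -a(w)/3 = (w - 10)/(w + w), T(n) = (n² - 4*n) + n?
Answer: -2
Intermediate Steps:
T(n) = n² - 3*n
a(w) = -3*(-10 + w)/(2*w) (a(w) = -3*(w - 10)/(w + w) = -3*(-10 + w)/(2*w))
(B(2) + T(-2))*a(V) = ((-4 + 2) - 2*(-3 - 2))*(-3/2 + 15/12) = (-2 - 2*(-5))*(-3/2 + 15*(1/12)) = (-2 + 10)*(-3/2 + 5/4) = 8*(-¼) = -2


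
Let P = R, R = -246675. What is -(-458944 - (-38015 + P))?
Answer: 174254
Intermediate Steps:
P = -246675
-(-458944 - (-38015 + P)) = -(-458944 - (-38015 - 246675)) = -(-458944 - 1*(-284690)) = -(-458944 + 284690) = -1*(-174254) = 174254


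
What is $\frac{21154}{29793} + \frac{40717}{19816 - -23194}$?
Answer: $\frac{2122915121}{1281396930} \approx 1.6567$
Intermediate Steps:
$\frac{21154}{29793} + \frac{40717}{19816 - -23194} = 21154 \cdot \frac{1}{29793} + \frac{40717}{19816 + 23194} = \frac{21154}{29793} + \frac{40717}{43010} = \frac{2122915121}{1281396930}$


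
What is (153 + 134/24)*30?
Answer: 9515/2 ≈ 4757.5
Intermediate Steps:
(153 + 134/24)*30 = (153 + 134*(1/24))*30 = (153 + 67/12)*30 = (1903/12)*30 = 9515/2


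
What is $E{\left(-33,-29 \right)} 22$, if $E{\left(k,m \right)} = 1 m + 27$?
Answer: $-44$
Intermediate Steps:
$E{\left(k,m \right)} = 27 + m$ ($E{\left(k,m \right)} = m + 27 = 27 + m$)
$E{\left(-33,-29 \right)} 22 = \left(27 - 29\right) 22 = \left(-2\right) 22 = -44$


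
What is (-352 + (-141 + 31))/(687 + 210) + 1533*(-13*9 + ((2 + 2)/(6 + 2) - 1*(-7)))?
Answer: -100382681/598 ≈ -1.6786e+5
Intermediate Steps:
(-352 + (-141 + 31))/(687 + 210) + 1533*(-13*9 + ((2 + 2)/(6 + 2) - 1*(-7))) = (-352 - 110)/897 + 1533*(-117 + (4/8 + 7)) = -462*1/897 + 1533*(-117 + (4*(⅛) + 7)) = -154/299 + 1533*(-117 + (½ + 7)) = -154/299 + 1533*(-117 + 15/2) = -154/299 + 1533*(-219/2) = -154/299 - 335727/2 = -100382681/598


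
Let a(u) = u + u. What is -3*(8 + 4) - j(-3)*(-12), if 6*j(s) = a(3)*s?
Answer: -72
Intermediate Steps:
a(u) = 2*u
j(s) = s (j(s) = ((2*3)*s)/6 = (6*s)/6 = s)
-3*(8 + 4) - j(-3)*(-12) = -3*(8 + 4) - (-3)*(-12) = -3*12 - 1*36 = -36 - 36 = -72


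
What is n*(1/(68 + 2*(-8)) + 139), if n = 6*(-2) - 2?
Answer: -50603/26 ≈ -1946.3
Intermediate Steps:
n = -14 (n = -12 - 2 = -14)
n*(1/(68 + 2*(-8)) + 139) = -14*(1/(68 + 2*(-8)) + 139) = -14*(1/(68 - 16) + 139) = -14*(1/52 + 139) = -14*7229/52 = -50603/26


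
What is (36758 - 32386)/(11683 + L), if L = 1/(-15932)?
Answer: 69654704/186133555 ≈ 0.37422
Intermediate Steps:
L = -1/15932 ≈ -6.2767e-5
(36758 - 32386)/(11683 + L) = (36758 - 32386)/(11683 - 1/15932) = 4372/(186133555/15932) = 4372*(15932/186133555) = 69654704/186133555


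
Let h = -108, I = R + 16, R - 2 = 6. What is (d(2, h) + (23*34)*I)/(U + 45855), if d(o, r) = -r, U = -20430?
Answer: 6292/8475 ≈ 0.74242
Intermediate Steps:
R = 8 (R = 2 + 6 = 8)
I = 24 (I = 8 + 16 = 24)
(d(2, h) + (23*34)*I)/(U + 45855) = (-1*(-108) + (23*34)*24)/(-20430 + 45855) = (108 + 782*24)/25425 = (108 + 18768)*(1/25425) = 18876*(1/25425) = 6292/8475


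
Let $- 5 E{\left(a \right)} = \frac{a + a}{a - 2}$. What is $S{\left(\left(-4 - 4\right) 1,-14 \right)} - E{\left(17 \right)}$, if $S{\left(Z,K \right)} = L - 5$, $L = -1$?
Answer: $- \frac{416}{75} \approx -5.5467$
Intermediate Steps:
$S{\left(Z,K \right)} = -6$ ($S{\left(Z,K \right)} = -1 - 5 = -6$)
$E{\left(a \right)} = - \frac{2 a}{5 \left(-2 + a\right)}$ ($E{\left(a \right)} = - \frac{\left(a + a\right) \frac{1}{a - 2}}{5} = - \frac{2 a \frac{1}{-2 + a}}{5} = - \frac{2 a}{5 \left(-2 + a\right)}$)
$S{\left(\left(-4 - 4\right) 1,-14 \right)} - E{\left(17 \right)} = -6 - \left(-2\right) 17 \frac{1}{-10 + 5 \cdot 17} = -6 - \left(-2\right) 17 \frac{1}{-10 + 85} = -6 - \left(-2\right) 17 \cdot \frac{1}{75} = -6 - - \frac{34}{75} = -6 + \frac{34}{75} = - \frac{416}{75}$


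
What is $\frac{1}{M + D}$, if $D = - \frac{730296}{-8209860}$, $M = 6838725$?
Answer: $\frac{684155}{4678747963233} \approx 1.4623 \cdot 10^{-7}$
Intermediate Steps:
$D = \frac{60858}{684155}$ ($D = \left(-730296\right) \left(- \frac{1}{8209860}\right) = \frac{60858}{684155} \approx 0.088953$)
$\frac{1}{M + D} = \frac{1}{6838725 + \frac{60858}{684155}} = \frac{1}{\frac{4678747963233}{684155}} = \frac{684155}{4678747963233}$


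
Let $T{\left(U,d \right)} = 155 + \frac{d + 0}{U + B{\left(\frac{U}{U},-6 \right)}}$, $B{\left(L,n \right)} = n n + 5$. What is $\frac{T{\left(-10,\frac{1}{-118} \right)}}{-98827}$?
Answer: $- \frac{566989}{361509166} \approx -0.0015684$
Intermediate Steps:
$B{\left(L,n \right)} = 5 + n^{2}$ ($B{\left(L,n \right)} = n^{2} + 5 = 5 + n^{2}$)
$T{\left(U,d \right)} = 155 + \frac{d}{41 + U}$ ($T{\left(U,d \right)} = 155 + \frac{d + 0}{U + \left(5 + \left(-6\right)^{2}\right)} = 155 + \frac{d}{U + \left(5 + 36\right)} = 155 + \frac{d}{U + 41} = 155 + \frac{d}{41 + U}$)
$\frac{T{\left(-10,\frac{1}{-118} \right)}}{-98827} = \frac{\frac{1}{41 - 10} \left(6355 + \frac{1}{-118} + 155 \left(-10\right)\right)}{-98827} = \frac{6355 - \frac{1}{118} - 1550}{31} \left(- \frac{1}{98827}\right) = \frac{1}{31} \cdot \frac{566989}{118} \left(- \frac{1}{98827}\right) = \frac{566989}{3658} \left(- \frac{1}{98827}\right) = - \frac{566989}{361509166}$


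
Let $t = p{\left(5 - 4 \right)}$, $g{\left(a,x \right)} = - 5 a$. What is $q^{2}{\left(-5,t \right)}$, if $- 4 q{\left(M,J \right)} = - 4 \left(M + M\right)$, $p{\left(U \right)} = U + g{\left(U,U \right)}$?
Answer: $100$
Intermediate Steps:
$p{\left(U \right)} = - 4 U$ ($p{\left(U \right)} = U - 5 U = - 4 U$)
$t = -4$ ($t = - 4 \left(5 - 4\right) = \left(-4\right) 1 = -4$)
$q{\left(M,J \right)} = 2 M$ ($q{\left(M,J \right)} = - \frac{\left(-4\right) \left(M + M\right)}{4} = - \frac{\left(-4\right) 2 M}{4} = - \frac{\left(-8\right) M}{4} = 2 M$)
$q^{2}{\left(-5,t \right)} = \left(2 \left(-5\right)\right)^{2} = \left(-10\right)^{2} = 100$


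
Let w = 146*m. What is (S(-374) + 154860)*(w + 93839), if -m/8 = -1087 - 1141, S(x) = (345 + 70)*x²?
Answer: 156924689486200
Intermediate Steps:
S(x) = 415*x²
m = 17824 (m = -8*(-1087 - 1141) = -8*(-2228) = 17824)
w = 2602304 (w = 146*17824 = 2602304)
(S(-374) + 154860)*(w + 93839) = (415*(-374)² + 154860)*(2602304 + 93839) = (415*139876 + 154860)*2696143 = (58048540 + 154860)*2696143 = 58203400*2696143 = 156924689486200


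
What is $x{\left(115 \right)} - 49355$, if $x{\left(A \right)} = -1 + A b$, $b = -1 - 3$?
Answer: $-49816$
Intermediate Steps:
$b = -4$
$x{\left(A \right)} = -1 - 4 A$ ($x{\left(A \right)} = -1 + A \left(-4\right) = -1 - 4 A$)
$x{\left(115 \right)} - 49355 = \left(-1 - 460\right) - 49355 = -461 - 49355 = -49816$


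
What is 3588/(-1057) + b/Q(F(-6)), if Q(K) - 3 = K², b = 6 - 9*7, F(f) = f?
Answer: -66727/13741 ≈ -4.8560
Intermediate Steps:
b = -57 (b = 6 - 63 = -57)
Q(K) = 3 + K²
3588/(-1057) + b/Q(F(-6)) = 3588/(-1057) - 57/(3 + (-6)²) = 3588*(-1/1057) - 57/(3 + 36) = -3588/1057 - 57/39 = -3588/1057 - 57*1/39 = -3588/1057 - 19/13 = -66727/13741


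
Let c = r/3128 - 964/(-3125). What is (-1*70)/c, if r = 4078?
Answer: -48875000/1125653 ≈ -43.419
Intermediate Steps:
c = 7879571/4887500 (c = 4078/3128 - 964/(-3125) = 4078*(1/3128) - 964*(-1/3125) = 2039/1564 + 964/3125 = 7879571/4887500 ≈ 1.6122)
(-1*70)/c = (-1*70)/(7879571/4887500) = -70*4887500/7879571 = -48875000/1125653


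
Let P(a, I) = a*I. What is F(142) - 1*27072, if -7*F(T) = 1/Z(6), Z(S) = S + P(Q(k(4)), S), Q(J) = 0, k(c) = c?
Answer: -1137025/42 ≈ -27072.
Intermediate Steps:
P(a, I) = I*a
Z(S) = S (Z(S) = S + S*0 = S + 0 = S)
F(T) = -1/42 (F(T) = -1/7/6 = -1/7*1/6 = -1/42)
F(142) - 1*27072 = -1/42 - 1*27072 = -1/42 - 27072 = -1137025/42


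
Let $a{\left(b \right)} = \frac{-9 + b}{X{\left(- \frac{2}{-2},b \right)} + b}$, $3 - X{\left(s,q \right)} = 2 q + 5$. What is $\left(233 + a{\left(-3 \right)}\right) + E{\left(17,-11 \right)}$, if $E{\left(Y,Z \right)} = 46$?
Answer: $267$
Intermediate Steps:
$X{\left(s,q \right)} = -2 - 2 q$ ($X{\left(s,q \right)} = 3 - \left(2 q + 5\right) = 3 - \left(5 + 2 q\right) = -2 - 2 q$)
$a{\left(b \right)} = \frac{-9 + b}{-2 - b}$ ($a{\left(b \right)} = \frac{-9 + b}{\left(-2 - 2 b\right) + b} = \frac{-9 + b}{-2 - b}$)
$\left(233 + a{\left(-3 \right)}\right) + E{\left(17,-11 \right)} = \left(233 + \frac{9 - -3}{2 - 3}\right) + 46 = \left(233 + \frac{9 + 3}{-1}\right) + 46 = \left(233 - 12\right) + 46 = 221 + 46 = 267$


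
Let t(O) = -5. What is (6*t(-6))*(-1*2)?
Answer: 60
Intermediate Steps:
(6*t(-6))*(-1*2) = (6*(-5))*(-1*2) = -30*(-2) = 60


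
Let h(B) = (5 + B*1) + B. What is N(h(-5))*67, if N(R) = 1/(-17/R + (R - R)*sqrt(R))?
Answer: 335/17 ≈ 19.706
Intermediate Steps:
h(B) = 5 + 2*B (h(B) = (5 + B) + B = 5 + 2*B)
N(R) = -R/17 (N(R) = 1/(-17/R + 0*sqrt(R)) = 1/(-17/R + 0) = 1/(-17/R) = -R/17)
N(h(-5))*67 = -(5 + 2*(-5))/17*67 = -(5 - 10)/17*67 = -1/17*(-5)*67 = (5/17)*67 = 335/17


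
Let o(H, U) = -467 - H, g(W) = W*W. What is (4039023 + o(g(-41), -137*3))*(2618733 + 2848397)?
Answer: 22070120418750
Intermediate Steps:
g(W) = W²
(4039023 + o(g(-41), -137*3))*(2618733 + 2848397) = (4039023 + (-467 - 1*(-41)²))*(2618733 + 2848397) = (4039023 + (-467 - 1*1681))*5467130 = (4039023 + (-467 - 1681))*5467130 = (4039023 - 2148)*5467130 = 4036875*5467130 = 22070120418750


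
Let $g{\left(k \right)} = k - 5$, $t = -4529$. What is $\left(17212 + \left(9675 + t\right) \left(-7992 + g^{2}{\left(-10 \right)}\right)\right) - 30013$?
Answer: $-39981783$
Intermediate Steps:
$g{\left(k \right)} = -5 + k$ ($g{\left(k \right)} = k - 5 = -5 + k$)
$\left(17212 + \left(9675 + t\right) \left(-7992 + g^{2}{\left(-10 \right)}\right)\right) - 30013 = \left(17212 + \left(9675 - 4529\right) \left(-7992 + \left(-5 - 10\right)^{2}\right)\right) - 30013 = \left(17212 + 5146 \left(-7992 + \left(-15\right)^{2}\right)\right) - 30013 = \left(17212 + 5146 \left(-7992 + 225\right)\right) - 30013 = \left(17212 + 5146 \left(-7767\right)\right) - 30013 = \left(17212 - 39968982\right) - 30013 = -39951770 - 30013 = -39981783$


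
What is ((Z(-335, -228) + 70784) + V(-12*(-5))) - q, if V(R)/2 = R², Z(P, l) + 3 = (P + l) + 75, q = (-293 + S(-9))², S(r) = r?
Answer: -13711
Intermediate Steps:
q = 91204 (q = (-293 - 9)² = (-302)² = 91204)
Z(P, l) = 72 + P + l (Z(P, l) = -3 + ((P + l) + 75) = -3 + (75 + P + l) = 72 + P + l)
V(R) = 2*R²
((Z(-335, -228) + 70784) + V(-12*(-5))) - q = (((72 - 335 - 228) + 70784) + 2*(-12*(-5))²) - 1*91204 = ((-491 + 70784) + 2*60²) - 91204 = (70293 + 2*3600) - 91204 = (70293 + 7200) - 91204 = 77493 - 91204 = -13711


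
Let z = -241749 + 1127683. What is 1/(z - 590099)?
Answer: 1/295835 ≈ 3.3803e-6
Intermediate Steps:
z = 885934
1/(z - 590099) = 1/(885934 - 590099) = 1/295835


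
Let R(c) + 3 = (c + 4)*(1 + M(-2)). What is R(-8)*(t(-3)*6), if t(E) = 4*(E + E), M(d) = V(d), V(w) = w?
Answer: -144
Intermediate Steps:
M(d) = d
t(E) = 8*E (t(E) = 4*(2*E) = 8*E)
R(c) = -7 - c (R(c) = -3 + (c + 4)*(1 - 2) = -3 + (4 + c)*(-1) = -3 + (-4 - c) = -7 - c)
R(-8)*(t(-3)*6) = (-7 - 1*(-8))*((8*(-3))*6) = (-7 + 8)*(-24*6) = 1*(-144) = -144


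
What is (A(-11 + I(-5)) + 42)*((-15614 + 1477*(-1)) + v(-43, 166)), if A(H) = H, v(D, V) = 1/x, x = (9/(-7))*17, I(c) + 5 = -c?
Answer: -81062830/153 ≈ -5.2982e+5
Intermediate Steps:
I(c) = -5 - c
x = -153/7 (x = (9*(-⅐))*17 = -9/7*17 = -153/7 ≈ -21.857)
v(D, V) = -7/153 (v(D, V) = 1/(-153/7) = -7/153)
(A(-11 + I(-5)) + 42)*((-15614 + 1477*(-1)) + v(-43, 166)) = ((-11 + (-5 - 1*(-5))) + 42)*((-15614 + 1477*(-1)) - 7/153) = ((-11 + (-5 + 5)) + 42)*((-15614 - 1477) - 7/153) = ((-11 + 0) + 42)*(-17091 - 7/153) = (-11 + 42)*(-2614930/153) = 31*(-2614930/153) = -81062830/153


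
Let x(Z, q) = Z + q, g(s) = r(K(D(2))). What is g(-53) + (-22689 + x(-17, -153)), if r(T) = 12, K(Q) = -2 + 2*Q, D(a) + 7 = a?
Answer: -22847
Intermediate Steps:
D(a) = -7 + a
g(s) = 12
g(-53) + (-22689 + x(-17, -153)) = 12 + (-22689 + (-17 - 153)) = 12 + (-22689 - 170) = 12 - 22859 = -22847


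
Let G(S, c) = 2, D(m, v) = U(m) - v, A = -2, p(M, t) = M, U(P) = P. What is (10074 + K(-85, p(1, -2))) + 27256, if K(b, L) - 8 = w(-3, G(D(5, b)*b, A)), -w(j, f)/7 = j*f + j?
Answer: 37401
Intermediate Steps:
D(m, v) = m - v
w(j, f) = -7*j - 7*f*j (w(j, f) = -7*(j*f + j) = -7*(f*j + j) = -7*(j + f*j) = -7*j - 7*f*j)
K(b, L) = 71 (K(b, L) = 8 - 7*(-3)*(1 + 2) = 8 - 7*(-3)*3 = 8 + 63 = 71)
(10074 + K(-85, p(1, -2))) + 27256 = (10074 + 71) + 27256 = 10145 + 27256 = 37401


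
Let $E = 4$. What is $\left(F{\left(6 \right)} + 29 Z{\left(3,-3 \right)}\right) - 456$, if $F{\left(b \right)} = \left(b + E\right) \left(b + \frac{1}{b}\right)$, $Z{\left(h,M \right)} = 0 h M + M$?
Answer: $- \frac{1444}{3} \approx -481.33$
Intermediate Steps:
$Z{\left(h,M \right)} = M$ ($Z{\left(h,M \right)} = 0 M + M = 0 + M = M$)
$F{\left(b \right)} = \left(4 + b\right) \left(b + \frac{1}{b}\right)$ ($F{\left(b \right)} = \left(b + 4\right) \left(b + \frac{1}{b}\right) = \left(4 + b\right) \left(b + \frac{1}{b}\right)$)
$\left(F{\left(6 \right)} + 29 Z{\left(3,-3 \right)}\right) - 456 = \left(\left(1 + 6^{2} + 4 \cdot 6 + \frac{4}{6}\right) + 29 \left(-3\right)\right) - 456 = \left(\left(1 + 36 + 24 + 4 \cdot \frac{1}{6}\right) - 87\right) - 456 = \left(\left(1 + 36 + 24 + \frac{2}{3}\right) - 87\right) - 456 = \left(\frac{185}{3} - 87\right) - 456 = - \frac{76}{3} - 456 = - \frac{1444}{3}$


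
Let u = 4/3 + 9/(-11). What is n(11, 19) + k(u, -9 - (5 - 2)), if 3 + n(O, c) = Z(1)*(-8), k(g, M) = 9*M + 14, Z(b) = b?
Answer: -105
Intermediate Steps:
u = 17/33 (u = 4*(⅓) + 9*(-1/11) = 4/3 - 9/11 = 17/33 ≈ 0.51515)
k(g, M) = 14 + 9*M
n(O, c) = -11 (n(O, c) = -3 + 1*(-8) = -3 - 8 = -11)
n(11, 19) + k(u, -9 - (5 - 2)) = -11 + (14 + 9*(-9 - (5 - 2))) = -11 + (14 + 9*(-9 - 1*3)) = -11 + (14 + 9*(-9 - 3)) = -11 + (14 + 9*(-12)) = -11 + (14 - 108) = -11 - 94 = -105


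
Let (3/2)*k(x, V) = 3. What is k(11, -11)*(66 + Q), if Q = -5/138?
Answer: 9103/69 ≈ 131.93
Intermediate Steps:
k(x, V) = 2 (k(x, V) = (⅔)*3 = 2)
Q = -5/138 (Q = -5*1/138 = -5/138 ≈ -0.036232)
k(11, -11)*(66 + Q) = 2*(66 - 5/138) = 2*(9103/138) = 9103/69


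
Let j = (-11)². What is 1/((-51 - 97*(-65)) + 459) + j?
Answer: 812274/6713 ≈ 121.00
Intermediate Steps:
j = 121
1/((-51 - 97*(-65)) + 459) + j = 1/((-51 - 97*(-65)) + 459) + 121 = 1/((-51 + 6305) + 459) + 121 = 1/(6254 + 459) + 121 = 1/6713 + 121 = 812274/6713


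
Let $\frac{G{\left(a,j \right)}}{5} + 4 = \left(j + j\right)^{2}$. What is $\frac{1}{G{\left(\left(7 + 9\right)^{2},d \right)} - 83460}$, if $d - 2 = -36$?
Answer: $- \frac{1}{60360} \approx -1.6567 \cdot 10^{-5}$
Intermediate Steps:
$d = -34$ ($d = 2 - 36 = -34$)
$G{\left(a,j \right)} = -20 + 20 j^{2}$ ($G{\left(a,j \right)} = -20 + 5 \left(j + j\right)^{2} = -20 + 5 \left(2 j\right)^{2} = -20 + 5 \cdot 4 j^{2} = -20 + 20 j^{2}$)
$\frac{1}{G{\left(\left(7 + 9\right)^{2},d \right)} - 83460} = \frac{1}{\left(-20 + 20 \left(-34\right)^{2}\right) - 83460} = \frac{1}{\left(-20 + 20 \cdot 1156\right) - 83460} = \frac{1}{\left(-20 + 23120\right) - 83460} = \frac{1}{23100 - 83460} = \frac{1}{-60360} = - \frac{1}{60360}$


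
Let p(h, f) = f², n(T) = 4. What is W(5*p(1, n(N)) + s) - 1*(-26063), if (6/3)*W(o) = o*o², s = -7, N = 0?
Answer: 441143/2 ≈ 2.2057e+5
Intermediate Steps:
W(o) = o³/2 (W(o) = (o*o²)/2 = o³/2)
W(5*p(1, n(N)) + s) - 1*(-26063) = (5*4² - 7)³/2 - 1*(-26063) = (5*16 - 7)³/2 + 26063 = (80 - 7)³/2 + 26063 = (½)*73³ + 26063 = (½)*389017 + 26063 = 389017/2 + 26063 = 441143/2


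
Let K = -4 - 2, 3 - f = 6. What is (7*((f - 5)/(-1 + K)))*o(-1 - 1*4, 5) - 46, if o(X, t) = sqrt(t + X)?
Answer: -46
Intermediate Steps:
f = -3 (f = 3 - 1*6 = 3 - 6 = -3)
o(X, t) = sqrt(X + t)
K = -6
(7*((f - 5)/(-1 + K)))*o(-1 - 1*4, 5) - 46 = (7*((-3 - 5)/(-1 - 6)))*sqrt((-1 - 1*4) + 5) - 46 = (7*(-8/(-7)))*sqrt((-1 - 4) + 5) - 46 = (7*(-8*(-1/7)))*sqrt(-5 + 5) - 46 = (7*(8/7))*sqrt(0) - 46 = 8*0 - 46 = 0 - 46 = -46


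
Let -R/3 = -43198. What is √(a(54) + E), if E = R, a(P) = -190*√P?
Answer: √(129594 - 570*√6) ≈ 358.05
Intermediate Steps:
R = 129594 (R = -3*(-43198) = 129594)
E = 129594
√(a(54) + E) = √(-570*√6 + 129594) = √(129594 - 570*√6)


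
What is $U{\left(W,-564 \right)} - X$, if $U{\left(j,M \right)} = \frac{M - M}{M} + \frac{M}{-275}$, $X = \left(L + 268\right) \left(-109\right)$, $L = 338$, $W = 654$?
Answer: $\frac{18165414}{275} \approx 66056.0$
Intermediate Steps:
$X = -66054$ ($X = \left(338 + 268\right) \left(-109\right) = 606 \left(-109\right) = -66054$)
$U{\left(j,M \right)} = - \frac{M}{275}$ ($U{\left(j,M \right)} = \frac{0}{M} + M \left(- \frac{1}{275}\right) = 0 - \frac{M}{275} = - \frac{M}{275}$)
$U{\left(W,-564 \right)} - X = \left(- \frac{1}{275}\right) \left(-564\right) - -66054 = \frac{564}{275} + 66054 = \frac{18165414}{275}$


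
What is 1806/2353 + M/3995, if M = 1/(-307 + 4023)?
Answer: 26810830873/34931273260 ≈ 0.76753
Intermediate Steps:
M = 1/3716 ≈ 0.00026911
1806/2353 + M/3995 = 1806/2353 + (1/3716)/3995 = 1806*(1/2353) + (1/3716)*(1/3995) = 1806/2353 + 1/14845420 = 26810830873/34931273260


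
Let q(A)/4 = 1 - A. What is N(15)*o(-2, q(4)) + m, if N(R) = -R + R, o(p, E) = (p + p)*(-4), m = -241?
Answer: -241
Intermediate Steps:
q(A) = 4 - 4*A (q(A) = 4*(1 - A) = 4 - 4*A)
o(p, E) = -8*p (o(p, E) = (2*p)*(-4) = -8*p)
N(R) = 0
N(15)*o(-2, q(4)) + m = 0*(-8*(-2)) - 241 = 0*16 - 241 = 0 - 241 = -241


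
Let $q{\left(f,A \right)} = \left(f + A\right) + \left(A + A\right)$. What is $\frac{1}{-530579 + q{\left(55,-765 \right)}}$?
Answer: $- \frac{1}{532819} \approx -1.8768 \cdot 10^{-6}$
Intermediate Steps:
$q{\left(f,A \right)} = f + 3 A$ ($q{\left(f,A \right)} = \left(A + f\right) + 2 A = f + 3 A$)
$\frac{1}{-530579 + q{\left(55,-765 \right)}} = \frac{1}{-530579 + \left(55 + 3 \left(-765\right)\right)} = \frac{1}{-530579 + \left(55 - 2295\right)} = \frac{1}{-530579 - 2240} = \frac{1}{-532819} = - \frac{1}{532819}$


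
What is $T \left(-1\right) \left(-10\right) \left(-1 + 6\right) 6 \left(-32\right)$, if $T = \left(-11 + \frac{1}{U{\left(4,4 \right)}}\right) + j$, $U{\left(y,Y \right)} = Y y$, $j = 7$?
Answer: $37800$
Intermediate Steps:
$T = - \frac{63}{16}$ ($T = \left(-11 + \frac{1}{4 \cdot 4}\right) + 7 = \left(-11 + \frac{1}{16}\right) + 7 = - \frac{175}{16} + 7 = - \frac{63}{16} \approx -3.9375$)
$T \left(-1\right) \left(-10\right) \left(-1 + 6\right) 6 \left(-32\right) = - \frac{63 \left(-1\right) \left(-10\right) \left(-1 + 6\right) 6}{16} \left(-32\right) = - \frac{63 \cdot 10 \cdot 5 \cdot 6}{16} \left(-32\right) = - \frac{63 \cdot 10 \cdot 30}{16} \left(-32\right) = \left(- \frac{63}{16}\right) 300 \left(-32\right) = \left(- \frac{4725}{4}\right) \left(-32\right) = 37800$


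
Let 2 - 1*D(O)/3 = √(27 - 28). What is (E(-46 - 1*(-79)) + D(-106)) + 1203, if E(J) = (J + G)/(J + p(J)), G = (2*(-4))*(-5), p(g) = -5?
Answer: 33925/28 - 3*I ≈ 1211.6 - 3.0*I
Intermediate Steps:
G = 40 (G = -8*(-5) = 40)
D(O) = 6 - 3*I (D(O) = 6 - 3*√(27 - 28) = 6 - 3*I)
E(J) = (40 + J)/(-5 + J) (E(J) = (J + 40)/(J - 5) = (40 + J)/(-5 + J))
(E(-46 - 1*(-79)) + D(-106)) + 1203 = ((40 + (-46 - 1*(-79)))/(-5 + (-46 - 1*(-79))) + (6 - 3*I)) + 1203 = ((40 + (-46 + 79))/(-5 + (-46 + 79)) + (6 - 3*I)) + 1203 = ((40 + 33)/(-5 + 33) + (6 - 3*I)) + 1203 = (73/28 + (6 - 3*I)) + 1203 = (241/28 - 3*I) + 1203 = 33925/28 - 3*I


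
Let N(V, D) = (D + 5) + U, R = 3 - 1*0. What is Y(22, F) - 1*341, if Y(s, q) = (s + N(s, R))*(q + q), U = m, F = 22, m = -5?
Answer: 759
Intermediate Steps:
U = -5
R = 3 (R = 3 + 0 = 3)
N(V, D) = D (N(V, D) = (D + 5) - 5 = (5 + D) - 5 = D)
Y(s, q) = 2*q*(3 + s) (Y(s, q) = (s + 3)*(q + q) = (3 + s)*(2*q) = 2*q*(3 + s))
Y(22, F) - 1*341 = 2*22*(3 + 22) - 1*341 = 2*22*25 - 341 = 1100 - 341 = 759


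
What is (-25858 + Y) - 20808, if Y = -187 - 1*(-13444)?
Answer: -33409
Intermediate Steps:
Y = 13257 (Y = -187 + 13444 = 13257)
(-25858 + Y) - 20808 = (-25858 + 13257) - 20808 = -12601 - 20808 = -33409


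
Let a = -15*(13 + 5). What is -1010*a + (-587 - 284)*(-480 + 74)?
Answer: 626326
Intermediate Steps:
a = -270 (a = -15*18 = -270)
-1010*a + (-587 - 284)*(-480 + 74) = -1010*(-270) + (-587 - 284)*(-480 + 74) = 272700 - 871*(-406) = 272700 + 353626 = 626326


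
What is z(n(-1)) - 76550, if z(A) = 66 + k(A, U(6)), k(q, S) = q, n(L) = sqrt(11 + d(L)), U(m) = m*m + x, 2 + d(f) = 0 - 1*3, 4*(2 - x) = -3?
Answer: -76484 + sqrt(6) ≈ -76482.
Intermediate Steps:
x = 11/4 (x = 2 - 1/4*(-3) = 2 + 3/4 = 11/4 ≈ 2.7500)
d(f) = -5 (d(f) = -2 + (0 - 1*3) = -2 + (0 - 3) = -2 - 3 = -5)
U(m) = 11/4 + m**2 (U(m) = m*m + 11/4 = m**2 + 11/4 = 11/4 + m**2)
n(L) = sqrt(6) (n(L) = sqrt(11 - 5) = sqrt(6))
z(A) = 66 + A
z(n(-1)) - 76550 = (66 + sqrt(6)) - 76550 = -76484 + sqrt(6)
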